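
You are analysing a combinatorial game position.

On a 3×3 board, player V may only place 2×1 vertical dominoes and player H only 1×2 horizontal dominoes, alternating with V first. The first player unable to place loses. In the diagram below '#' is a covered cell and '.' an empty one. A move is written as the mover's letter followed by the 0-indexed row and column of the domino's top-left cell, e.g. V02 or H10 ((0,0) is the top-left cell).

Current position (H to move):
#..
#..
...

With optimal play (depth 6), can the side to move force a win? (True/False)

[#../#../...] H move#1: H01:-1/###/#../..., H11:+1/#../###/...*, H20:-1/#../#../##., H21:-1/#../#../.##
[#../###/...] end (terminal -1, V#2); searched #../#../... to 6

H winning at [#../#../...]: True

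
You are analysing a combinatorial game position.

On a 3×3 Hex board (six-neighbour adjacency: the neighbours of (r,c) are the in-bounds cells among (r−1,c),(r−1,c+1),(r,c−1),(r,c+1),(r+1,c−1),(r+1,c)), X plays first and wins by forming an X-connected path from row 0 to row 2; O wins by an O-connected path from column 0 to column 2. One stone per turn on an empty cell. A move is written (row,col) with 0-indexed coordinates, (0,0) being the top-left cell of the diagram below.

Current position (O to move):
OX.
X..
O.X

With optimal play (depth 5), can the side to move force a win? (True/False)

[OX./X../O.X] O move#1: (0,2):-1/OXO/X../O.X, (1,1):+1/OX./XO./O.X*, (1,2):+1/OX./X.O/O.X, (2,1):-1/OX./X../OOX
[OX./XO./O.X] X move#2: (0,2):-1/OXX/XO./O.X*, (1,2):-1/OX./XOX/O.X, (2,1):-1/OX./XO./OXX
[OXX/XO./O.X] O move#3: (1,2):+1/OXX/XOO/O.X*, (2,1):-1/OXX/XO./OOX
[OXX/XOO/O.X] end (terminal -1, X#4); searched OX./X../O.X to 5

O winning at [OX./X../O.X]: True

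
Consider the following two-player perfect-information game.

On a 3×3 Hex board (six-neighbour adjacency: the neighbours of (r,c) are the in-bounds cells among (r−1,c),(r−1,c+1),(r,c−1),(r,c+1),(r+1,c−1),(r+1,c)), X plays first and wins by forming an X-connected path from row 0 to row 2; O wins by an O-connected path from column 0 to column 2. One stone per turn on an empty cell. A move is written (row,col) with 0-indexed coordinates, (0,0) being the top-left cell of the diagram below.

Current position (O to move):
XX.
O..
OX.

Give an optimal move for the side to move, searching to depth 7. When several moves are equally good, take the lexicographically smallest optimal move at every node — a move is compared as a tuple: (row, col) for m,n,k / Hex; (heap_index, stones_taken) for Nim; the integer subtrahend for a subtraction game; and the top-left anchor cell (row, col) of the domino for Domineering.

[XX./O../OX.] O move#1: (0,2):-1/XXO/O../OX., (1,1):+1/XX./OO./OX.*, (1,2):-1/XX./O.O/OX., (2,2):-1/XX./O../OXO
[XX./OO./OX.] X move#2: (0,2):-1/XXX/OO./OX.*, (1,2):-1/XX./OOX/OX., (2,2):-1/XX./OO./OXX
[XXX/OO./OX.] O move#3: (1,2):+1/XXX/OOO/OX.*, (2,2):-1/XXX/OO./OXO
[XXX/OOO/OX.] end (terminal -1, X#4); searched XX./O../OX. to 7

O's best at [XX./O../OX.]: (1,1)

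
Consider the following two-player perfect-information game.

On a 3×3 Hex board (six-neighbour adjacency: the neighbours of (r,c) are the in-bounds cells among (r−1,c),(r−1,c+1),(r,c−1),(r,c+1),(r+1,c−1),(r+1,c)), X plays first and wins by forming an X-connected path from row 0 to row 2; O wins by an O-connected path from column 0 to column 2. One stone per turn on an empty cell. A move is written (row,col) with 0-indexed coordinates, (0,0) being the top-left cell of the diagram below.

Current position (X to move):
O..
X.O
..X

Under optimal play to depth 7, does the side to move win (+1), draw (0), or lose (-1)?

value(O../X.O/..X, X) = +1

p1 X@[O../X.O/..X]: (0,1)[OX./X.O/..X]-1 (0,2)[O.X/X.O/..X]-1 (1,1)[O../XXO/..X]+1* (2,0)[O../X.O/X.X]-1 (2,1)[O../X.O/.XX]-1
p2 O@[O../XXO/..X]: (0,1)[OO./XXO/..X]-1* (0,2)[O.O/XXO/..X]-1 (2,0)[O../XXO/O.X]-1 (2,1)[O../XXO/.OX]-1
p3 X@[OO./XXO/..X]: (0,2)[OOX/XXO/..X]+1* (2,0)[OO./XXO/X.X]-1 (2,1)[OO./XXO/.XX]-1
p4 O@[OOX/XXO/..X]: (2,0)[OOX/XXO/O.X]-1* (2,1)[OOX/XXO/.OX]-1
p5 X@[OOX/XXO/O.X]: (2,1)[OOX/XXO/OXX]+1*
p6 O@[OOX/XXO/OXX] terminal -1; root [O../X.O/..X] d7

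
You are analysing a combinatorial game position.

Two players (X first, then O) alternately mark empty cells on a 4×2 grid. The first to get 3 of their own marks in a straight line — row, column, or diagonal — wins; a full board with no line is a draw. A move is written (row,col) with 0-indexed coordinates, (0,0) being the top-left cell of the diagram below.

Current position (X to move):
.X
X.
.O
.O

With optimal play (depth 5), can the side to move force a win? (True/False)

X winning at [.X/X./.O/.O]: False

p1 X@[.X/X./.O/.O]: (0,0)[XX/X./.O/.O]-1 (1,1)[.X/XX/.O/.O]+0* (2,0)[.X/X./XO/.O]-1 (3,0)[.X/X./.O/XO]-1
p2 O@[.X/XX/.O/.O]: (0,0)[OX/XX/.O/.O]+0* (2,0)[.X/XX/OO/.O]+0 (3,0)[.X/XX/.O/OO]+0
p3 X@[OX/XX/.O/.O]: (2,0)[OX/XX/XO/.O]+0* (3,0)[OX/XX/.O/XO]+0
p4 O@[OX/XX/XO/.O]: (3,0)[OX/XX/XO/OO]+0*
p5 X@[OX/XX/XO/OO] terminal +0; root [.X/X./.O/.O] d5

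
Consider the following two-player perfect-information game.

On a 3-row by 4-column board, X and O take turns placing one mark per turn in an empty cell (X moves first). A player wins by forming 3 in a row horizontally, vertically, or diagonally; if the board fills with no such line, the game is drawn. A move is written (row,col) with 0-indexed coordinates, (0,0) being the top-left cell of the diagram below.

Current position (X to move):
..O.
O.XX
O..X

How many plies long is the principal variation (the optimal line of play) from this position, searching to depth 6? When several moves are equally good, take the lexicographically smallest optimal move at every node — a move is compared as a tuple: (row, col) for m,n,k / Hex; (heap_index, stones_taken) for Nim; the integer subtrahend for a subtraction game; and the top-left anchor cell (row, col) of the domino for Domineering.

ply 1, X at ..O./O.XX/O..X | (0,0)=-1→X.O./O.XX/O..X; (0,1)=+1→.XO./O.XX/O..X*; (0,3)=+1→..OX/O.XX/O..X; (1,1)=+1→..O./OXXX/O..X; (2,1)=-1→..O./O.XX/OX.X; (2,2)=-1→..O./O.XX/O.XX
ply 2: .XO./O.XX/O..X is terminal -1 (O); from ..O./O.XX/O..X depth 6

PV length from [..O./O.XX/O..X]: 1 ply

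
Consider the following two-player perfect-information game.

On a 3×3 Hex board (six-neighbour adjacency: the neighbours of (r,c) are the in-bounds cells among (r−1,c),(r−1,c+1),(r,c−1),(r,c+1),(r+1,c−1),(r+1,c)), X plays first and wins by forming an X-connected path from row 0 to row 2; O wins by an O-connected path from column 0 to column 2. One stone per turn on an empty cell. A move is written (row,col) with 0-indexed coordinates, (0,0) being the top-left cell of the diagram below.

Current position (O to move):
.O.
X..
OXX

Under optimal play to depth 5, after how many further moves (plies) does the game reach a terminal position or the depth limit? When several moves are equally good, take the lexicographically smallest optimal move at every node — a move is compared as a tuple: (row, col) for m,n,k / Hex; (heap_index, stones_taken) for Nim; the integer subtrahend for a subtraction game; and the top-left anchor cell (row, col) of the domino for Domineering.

ply 1, O at .O./X../OXX | (0,0)=-1→OO./X../OXX; (0,2)=+1→.OO/X../OXX*; (1,1)=+1→.O./XO./OXX; (1,2)=-1→.O./X.O/OXX
ply 2, X at .OO/X../OXX | (0,0)=-1→XOO/X../OXX*; (1,1)=-1→.OO/XX./OXX; (1,2)=-1→.OO/X.X/OXX
ply 3, O at XOO/X../OXX | (1,1)=+1→XOO/XO./OXX*; (1,2)=-1→XOO/X.O/OXX
ply 4: XOO/XO./OXX is terminal -1 (X); from .O./X../OXX depth 5

PV length from [.O./X../OXX]: 3 plies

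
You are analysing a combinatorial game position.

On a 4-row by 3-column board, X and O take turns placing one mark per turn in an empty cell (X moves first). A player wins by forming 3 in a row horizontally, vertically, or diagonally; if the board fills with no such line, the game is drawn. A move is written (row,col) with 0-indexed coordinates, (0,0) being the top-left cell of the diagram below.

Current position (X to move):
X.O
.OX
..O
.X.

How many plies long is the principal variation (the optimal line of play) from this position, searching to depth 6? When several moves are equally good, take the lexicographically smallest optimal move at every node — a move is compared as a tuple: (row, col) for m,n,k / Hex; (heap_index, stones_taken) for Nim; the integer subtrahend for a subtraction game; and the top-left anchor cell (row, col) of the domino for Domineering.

PV length from [X.O/.OX/..O/.X.]: 3 plies

p1 X@[X.O/.OX/..O/.X.]: (0,1)[XXO/.OX/..O/.X.]-1 (1,0)[X.O/XOX/..O/.X.]-1 (2,0)[X.O/.OX/X.O/.X.]+1* (2,1)[X.O/.OX/.XO/.X.]-1 (3,0)[X.O/.OX/..O/XX.]-1 (3,2)[X.O/.OX/..O/.XX]-1
p2 O@[X.O/.OX/X.O/.X.]: (0,1)[XOO/.OX/X.O/.X.]-1* (1,0)[X.O/OOX/X.O/.X.]-1 (2,1)[X.O/.OX/XOO/.X.]-1 (3,0)[X.O/.OX/X.O/OX.]-1 (3,2)[X.O/.OX/X.O/.XO]-1
p3 X@[XOO/.OX/X.O/.X.]: (1,0)[XOO/XOX/X.O/.X.]+1* (2,1)[XOO/.OX/XXO/.X.]+1 (3,0)[XOO/.OX/X.O/XX.]-1 (3,2)[XOO/.OX/X.O/.XX]-1
p4 O@[XOO/XOX/X.O/.X.] terminal -1; root [X.O/.OX/..O/.X.] d6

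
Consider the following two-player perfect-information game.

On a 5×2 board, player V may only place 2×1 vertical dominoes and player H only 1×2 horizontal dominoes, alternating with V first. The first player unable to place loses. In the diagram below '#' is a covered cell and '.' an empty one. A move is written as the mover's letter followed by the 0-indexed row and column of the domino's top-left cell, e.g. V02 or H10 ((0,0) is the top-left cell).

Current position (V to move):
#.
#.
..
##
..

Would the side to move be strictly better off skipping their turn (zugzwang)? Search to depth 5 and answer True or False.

p1 V@[#./#./../##/..]: V01[##/##/../##/..]-1* V11[#./##/.#/##/..]-1
p2 H@[##/##/../##/..]: H20[##/##/##/##/..]+1* H40[##/##/../##/##]+1
p3 V@[##/##/##/##/..] terminal -1; root [#./#./../##/..] d5
suppose V passes — search the same position with H to move:
pass> p1 H@[#./#./../##/..]: H20[#./#./##/##/..]+1* H40[#./#./../##/##]-1
pass> p2 V@[#./#./##/##/..]: V01[##/##/##/##/..]-1*
pass> p3 H@[##/##/##/##/..]: H40[##/##/##/##/##]+1*
pass> p4 V@[##/##/##/##/##] terminal -1; root [#./#./../##/..] d5
for V: play -1, pass -1

zugzwang(#./#./../##/.., V) = False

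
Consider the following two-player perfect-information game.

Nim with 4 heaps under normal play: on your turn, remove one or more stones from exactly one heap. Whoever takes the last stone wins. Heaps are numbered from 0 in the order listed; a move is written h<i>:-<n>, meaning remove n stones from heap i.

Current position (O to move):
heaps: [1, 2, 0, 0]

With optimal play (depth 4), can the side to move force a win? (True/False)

O winning at [(1,2,0,0)]: True

[(1,2,0,0)] O move#1: h0:-1:-1/(0,2,0,0), h1:-1:+1/(1,1,0,0)*, h1:-2:-1/(1,0,0,0)
[(1,1,0,0)] X move#2: h0:-1:-1/(0,1,0,0)*, h1:-1:-1/(1,0,0,0)
[(0,1,0,0)] O move#3: h1:-1:+1/(0,0,0,0)*
[(0,0,0,0)] end (terminal -1, X#4); searched (1,2,0,0) to 4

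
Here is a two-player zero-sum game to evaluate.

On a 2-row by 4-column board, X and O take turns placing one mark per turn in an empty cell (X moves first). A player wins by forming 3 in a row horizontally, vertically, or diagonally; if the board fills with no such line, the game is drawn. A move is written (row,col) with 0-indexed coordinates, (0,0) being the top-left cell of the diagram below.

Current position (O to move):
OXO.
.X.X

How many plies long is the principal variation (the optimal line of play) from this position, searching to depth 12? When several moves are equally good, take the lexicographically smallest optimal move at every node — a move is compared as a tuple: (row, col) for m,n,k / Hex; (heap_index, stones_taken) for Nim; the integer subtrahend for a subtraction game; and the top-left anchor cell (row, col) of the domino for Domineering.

[OXO./.X.X] O move#1: (0,3):-1/OXOO/.X.X, (1,0):-1/OXO./OX.X, (1,2):+0/OXO./.XOX*
[OXO./.XOX] X move#2: (0,3):+0/OXOX/.XOX*, (1,0):+0/OXO./XXOX
[OXOX/.XOX] O move#3: (1,0):+0/OXOX/OXOX*
[OXOX/OXOX] end (terminal +0, X#4); searched OXO./.X.X to 12

PV length from [OXO./.X.X]: 3 plies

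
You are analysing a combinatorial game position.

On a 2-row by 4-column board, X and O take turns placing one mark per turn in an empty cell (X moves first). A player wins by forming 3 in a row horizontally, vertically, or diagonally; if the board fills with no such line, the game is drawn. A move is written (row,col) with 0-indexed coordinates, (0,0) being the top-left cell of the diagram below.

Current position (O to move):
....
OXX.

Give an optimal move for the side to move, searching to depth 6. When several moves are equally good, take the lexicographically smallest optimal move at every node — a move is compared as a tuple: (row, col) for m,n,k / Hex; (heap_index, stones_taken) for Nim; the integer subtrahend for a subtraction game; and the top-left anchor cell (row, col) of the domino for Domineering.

O's best at [..../OXX.]: (1,3)

[..../OXX.] O move#1: (0,0):-1/O.../OXX., (0,1):-1/.O../OXX., (0,2):-1/..O./OXX., (0,3):-1/...O/OXX., (1,3):+0/..../OXXO*
[..../OXXO] X move#2: (0,0):+0/X.../OXXO*, (0,1):+0/.X../OXXO, (0,2):+0/..X./OXXO, (0,3):+0/...X/OXXO
[X.../OXXO] O move#3: (0,1):+0/XO../OXXO*, (0,2):+0/X.O./OXXO, (0,3):+0/X..O/OXXO
[XO../OXXO] X move#4: (0,2):+0/XOX./OXXO*, (0,3):+0/XO.X/OXXO
[XOX./OXXO] O move#5: (0,3):+0/XOXO/OXXO*
[XOXO/OXXO] end (terminal +0, X#6); searched ..../OXX. to 6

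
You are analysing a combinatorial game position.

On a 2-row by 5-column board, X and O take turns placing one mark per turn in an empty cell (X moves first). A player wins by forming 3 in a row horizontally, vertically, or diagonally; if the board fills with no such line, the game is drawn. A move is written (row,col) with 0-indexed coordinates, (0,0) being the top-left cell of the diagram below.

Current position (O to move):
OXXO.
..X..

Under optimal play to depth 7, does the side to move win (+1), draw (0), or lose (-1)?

value(OXXO./..X.., O) = 0

ply 1, O at OXXO./..X.. | (0,4)=-1→OXXOO/..X..; (1,0)=-1→OXXO./O.X..; (1,1)=+0→OXXO./.OX..*; (1,3)=+0→OXXO./..XO.; (1,4)=-1→OXXO./..X.O
ply 2, X at OXXO./.OX.. | (0,4)=+0→OXXOX/.OX..*; (1,0)=+0→OXXO./XOX..; (1,3)=+0→OXXO./.OXX.; (1,4)=+0→OXXO./.OX.X
ply 3, O at OXXOX/.OX.. | (1,0)=+0→OXXOX/OOX..*; (1,3)=+0→OXXOX/.OXO.; (1,4)=+0→OXXOX/.OX.O
ply 4, X at OXXOX/OOX.. | (1,3)=+0→OXXOX/OOXX.*; (1,4)=+0→OXXOX/OOX.X
ply 5, O at OXXOX/OOXX. | (1,4)=+0→OXXOX/OOXXO*
ply 6: OXXOX/OOXXO is terminal +0 (X); from OXXO./..X.. depth 7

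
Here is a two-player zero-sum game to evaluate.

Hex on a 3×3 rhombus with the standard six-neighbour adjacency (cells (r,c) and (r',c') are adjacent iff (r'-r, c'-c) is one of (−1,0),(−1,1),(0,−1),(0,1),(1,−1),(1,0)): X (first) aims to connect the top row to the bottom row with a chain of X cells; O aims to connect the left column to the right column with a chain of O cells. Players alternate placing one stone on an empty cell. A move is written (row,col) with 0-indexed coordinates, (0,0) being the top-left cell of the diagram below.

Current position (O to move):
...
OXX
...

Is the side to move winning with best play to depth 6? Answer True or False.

O winning at [.../OXX/...]: False

p1 O@[.../OXX/...]: (0,0)[O../OXX/...]-1* (0,1)[.O./OXX/...]-1 (0,2)[..O/OXX/...]-1 (2,0)[.../OXX/O..]-1 (2,1)[.../OXX/.O.]-1 (2,2)[.../OXX/..O]-1
p2 X@[O../OXX/...]: (0,1)[OX./OXX/...]+1* (0,2)[O.X/OXX/...]+1 (2,0)[O../OXX/X..]+1 (2,1)[O../OXX/.X.]+1 (2,2)[O../OXX/..X]+1
p3 O@[OX./OXX/...]: (0,2)[OXO/OXX/...]-1* (2,0)[OX./OXX/O..]-1 (2,1)[OX./OXX/.O.]-1 (2,2)[OX./OXX/..O]-1
p4 X@[OXO/OXX/...]: (2,0)[OXO/OXX/X..]+1* (2,1)[OXO/OXX/.X.]+1 (2,2)[OXO/OXX/..X]+1
p5 O@[OXO/OXX/X..] terminal -1; root [.../OXX/...] d6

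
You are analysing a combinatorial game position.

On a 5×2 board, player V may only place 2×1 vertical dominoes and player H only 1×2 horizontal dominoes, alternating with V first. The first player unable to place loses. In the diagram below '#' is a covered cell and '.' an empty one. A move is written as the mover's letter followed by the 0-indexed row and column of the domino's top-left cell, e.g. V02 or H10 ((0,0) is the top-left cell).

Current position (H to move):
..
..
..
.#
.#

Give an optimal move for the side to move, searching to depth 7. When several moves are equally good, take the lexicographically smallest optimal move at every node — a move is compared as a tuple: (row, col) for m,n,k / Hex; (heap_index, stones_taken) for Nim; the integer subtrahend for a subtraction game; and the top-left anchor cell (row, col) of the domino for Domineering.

H's best at [../../../.#/.#]: H10

[../../../.#/.#] H move#1: H00:-1/##/../../.#/.#, H10:+1/../##/../.#/.#*, H20:-1/../../##/.#/.#
[../##/../.#/.#] V move#2: V20:-1/../##/#./##/.#*, V30:-1/../##/../##/##
[../##/#./##/.#] H move#3: H00:+1/##/##/#./##/.#*
[##/##/#./##/.#] end (terminal -1, V#4); searched ../../../.#/.# to 7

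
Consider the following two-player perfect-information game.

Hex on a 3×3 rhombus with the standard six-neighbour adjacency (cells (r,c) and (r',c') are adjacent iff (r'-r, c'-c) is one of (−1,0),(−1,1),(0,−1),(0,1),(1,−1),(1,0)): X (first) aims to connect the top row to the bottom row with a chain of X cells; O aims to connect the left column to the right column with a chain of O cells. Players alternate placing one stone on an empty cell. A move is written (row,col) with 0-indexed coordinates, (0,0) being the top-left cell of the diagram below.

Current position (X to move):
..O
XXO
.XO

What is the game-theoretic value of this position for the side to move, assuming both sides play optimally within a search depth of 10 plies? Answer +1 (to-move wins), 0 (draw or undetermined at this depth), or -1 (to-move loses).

value(..O/XXO/.XO, X) = +1

[..O/XXO/.XO] X move#1: (0,0):+1/X.O/XXO/.XO*, (0,1):+1/.XO/XXO/.XO, (2,0):+1/..O/XXO/XXO
[X.O/XXO/.XO] end (terminal -1, O#2); searched ..O/XXO/.XO to 10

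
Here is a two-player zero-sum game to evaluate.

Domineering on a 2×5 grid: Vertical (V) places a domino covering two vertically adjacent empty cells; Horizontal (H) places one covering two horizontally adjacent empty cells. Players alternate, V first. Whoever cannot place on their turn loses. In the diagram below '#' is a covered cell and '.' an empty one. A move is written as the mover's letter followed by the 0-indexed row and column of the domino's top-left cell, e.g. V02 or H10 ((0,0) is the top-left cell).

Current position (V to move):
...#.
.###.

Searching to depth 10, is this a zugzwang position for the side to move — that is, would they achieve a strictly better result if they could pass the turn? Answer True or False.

p1 V@[...#./.###.]: V00[#..#./####.]+1* V04[...##/.####]-1
p2 H@[#..#./####.]: H01[####./####.]-1*
p3 V@[####./####.]: V04[#####/#####]+1*
p4 H@[#####/#####] terminal -1; root [...#./.###.] d10
suppose V passes — search the same position with H to move:
pass> p1 H@[...#./.###.]: H00[##.#./.###.]-1* H01[.###./.###.]-1
pass> p2 V@[##.#./.###.]: V04[##.##/.####]+1*
pass> p3 H@[##.##/.####] terminal -1; root [...#./.###.] d10
for V: play +1, pass +1

zugzwang(...#./.###., V) = False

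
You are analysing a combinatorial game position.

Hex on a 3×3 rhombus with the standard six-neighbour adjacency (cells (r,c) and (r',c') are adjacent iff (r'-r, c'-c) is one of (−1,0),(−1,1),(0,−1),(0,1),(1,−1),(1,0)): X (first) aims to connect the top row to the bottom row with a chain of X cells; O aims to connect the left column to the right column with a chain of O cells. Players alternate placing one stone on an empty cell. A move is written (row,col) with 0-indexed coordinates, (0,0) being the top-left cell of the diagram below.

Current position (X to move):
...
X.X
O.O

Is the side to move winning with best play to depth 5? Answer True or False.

X winning at [.../X.X/O.O]: True

ply 1, X at .../X.X/O.O | (0,0)=-1→X../X.X/O.O; (0,1)=-1→.X./X.X/O.O; (0,2)=-1→..X/X.X/O.O; (1,1)=-1→.../XXX/O.O; (2,1)=+1→.../X.X/OXO*
ply 2, O at .../X.X/OXO | (0,0)=-1→O../X.X/OXO*; (0,1)=-1→.O./X.X/OXO; (0,2)=-1→..O/X.X/OXO; (1,1)=-1→.../XOX/OXO
ply 3, X at O../X.X/OXO | (0,1)=+1→OX./X.X/OXO*; (0,2)=+1→O.X/X.X/OXO; (1,1)=+1→O../XXX/OXO
ply 4, O at OX./X.X/OXO | (0,2)=-1→OXO/X.X/OXO*; (1,1)=-1→OX./XOX/OXO
ply 5, X at OXO/X.X/OXO | (1,1)=+1→OXO/XXX/OXO*
ply 6: OXO/XXX/OXO is terminal -1 (O); from .../X.X/O.O depth 5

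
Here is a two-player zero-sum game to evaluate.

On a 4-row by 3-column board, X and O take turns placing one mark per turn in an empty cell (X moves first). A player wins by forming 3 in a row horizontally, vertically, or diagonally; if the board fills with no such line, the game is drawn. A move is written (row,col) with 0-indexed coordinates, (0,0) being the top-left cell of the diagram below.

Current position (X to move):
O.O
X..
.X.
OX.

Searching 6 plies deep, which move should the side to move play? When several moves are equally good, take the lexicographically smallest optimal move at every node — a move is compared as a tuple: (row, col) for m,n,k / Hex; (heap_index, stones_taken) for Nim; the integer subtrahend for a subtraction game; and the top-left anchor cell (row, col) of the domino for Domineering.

X's best at [O.O/X../.X./OX.]: (0,1)

p1 X@[O.O/X../.X./OX.]: (0,1)[OXO/X../.X./OX.]+1* (1,1)[O.O/XX./.X./OX.]+1 (1,2)[O.O/X.X/.X./OX.]-1 (2,0)[O.O/X../XX./OX.]-1 (2,2)[O.O/X../.XX/OX.]-1 (3,2)[O.O/X../.X./OXX]+1
p2 O@[OXO/X../.X./OX.]: (1,1)[OXO/XO./.X./OX.]-1* (1,2)[OXO/X.O/.X./OX.]-1 (2,0)[OXO/X../OX./OX.]-1 (2,2)[OXO/X../.XO/OX.]-1 (3,2)[OXO/X../.X./OXO]-1
p3 X@[OXO/XO./.X./OX.]: (1,2)[OXO/XOX/.X./OX.]-1 (2,0)[OXO/XO./XX./OX.]-1 (2,2)[OXO/XO./.XX/OX.]-1 (3,2)[OXO/XO./.X./OXX]+1*
p4 O@[OXO/XO./.X./OXX] terminal -1; root [O.O/X../.X./OX.] d6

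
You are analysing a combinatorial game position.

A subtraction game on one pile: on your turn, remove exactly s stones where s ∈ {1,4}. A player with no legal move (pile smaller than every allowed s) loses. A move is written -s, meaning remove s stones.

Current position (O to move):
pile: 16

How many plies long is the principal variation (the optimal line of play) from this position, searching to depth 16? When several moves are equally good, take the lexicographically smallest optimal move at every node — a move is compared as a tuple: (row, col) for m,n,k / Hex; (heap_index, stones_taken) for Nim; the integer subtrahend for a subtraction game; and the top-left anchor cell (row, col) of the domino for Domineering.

PV length from [16]: 7 plies

[16] O move#1: -1:+1/15*, -4:+1/12
[15] X move#2: -1:-1/14*, -4:-1/11
[14] O move#3: -1:-1/13, -4:+1/10*
[10] X move#4: -1:-1/9*, -4:-1/6
[9] O move#5: -1:-1/8, -4:+1/5*
[5] X move#6: -1:-1/4*, -4:-1/1
[4] O move#7: -1:-1/3, -4:+1/0*
[0] end (terminal -1, X#8); searched 16 to 16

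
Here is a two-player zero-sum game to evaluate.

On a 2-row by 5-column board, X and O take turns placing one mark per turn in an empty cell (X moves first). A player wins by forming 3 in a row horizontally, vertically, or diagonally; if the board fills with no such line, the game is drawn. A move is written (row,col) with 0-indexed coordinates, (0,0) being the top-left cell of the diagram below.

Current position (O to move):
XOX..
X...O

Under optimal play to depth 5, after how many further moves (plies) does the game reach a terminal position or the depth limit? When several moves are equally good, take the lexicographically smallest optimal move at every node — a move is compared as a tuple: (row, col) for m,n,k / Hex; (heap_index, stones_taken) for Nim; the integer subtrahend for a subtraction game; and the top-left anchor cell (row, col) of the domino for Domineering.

ply 1, O at XOX../X...O | (0,3)=+0→XOXO./X...O*; (0,4)=+0→XOX.O/X...O; (1,1)=+0→XOX../XO..O; (1,2)=+0→XOX../X.O.O; (1,3)=+0→XOX../X..OO
ply 2, X at XOXO./X...O | (0,4)=+0→XOXOX/X...O*; (1,1)=+0→XOXO./XX..O; (1,2)=+0→XOXO./X.X.O; (1,3)=+0→XOXO./X..XO
ply 3, O at XOXOX/X...O | (1,1)=+0→XOXOX/XO..O*; (1,2)=+0→XOXOX/X.O.O; (1,3)=+0→XOXOX/X..OO
ply 4, X at XOXOX/XO..O | (1,2)=+0→XOXOX/XOX.O*; (1,3)=+0→XOXOX/XO.XO
ply 5, O at XOXOX/XOX.O | (1,3)=+0→XOXOX/XOXOO*
ply 6: XOXOX/XOXOO is terminal +0 (X); from XOX../X...O depth 5

PV length from [XOX../X...O]: 5 plies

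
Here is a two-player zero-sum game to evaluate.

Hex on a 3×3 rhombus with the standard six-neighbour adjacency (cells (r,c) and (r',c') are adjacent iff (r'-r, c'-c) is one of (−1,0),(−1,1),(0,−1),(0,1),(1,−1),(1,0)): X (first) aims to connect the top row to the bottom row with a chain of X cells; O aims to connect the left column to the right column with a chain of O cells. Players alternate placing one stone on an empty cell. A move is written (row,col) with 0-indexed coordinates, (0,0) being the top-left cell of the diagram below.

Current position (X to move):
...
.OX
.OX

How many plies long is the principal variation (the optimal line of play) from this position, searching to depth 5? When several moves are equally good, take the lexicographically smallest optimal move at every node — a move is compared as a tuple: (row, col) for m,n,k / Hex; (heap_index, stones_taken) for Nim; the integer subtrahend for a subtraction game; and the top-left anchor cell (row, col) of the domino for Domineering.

PV length from [.../.OX/.OX]: 1 ply

p1 X@[.../.OX/.OX]: (0,0)[X../.OX/.OX]-1 (0,1)[.X./.OX/.OX]-1 (0,2)[..X/.OX/.OX]+1* (1,0)[.../XOX/.OX]+1 (2,0)[.../.OX/XOX]+1
p2 O@[..X/.OX/.OX] terminal -1; root [.../.OX/.OX] d5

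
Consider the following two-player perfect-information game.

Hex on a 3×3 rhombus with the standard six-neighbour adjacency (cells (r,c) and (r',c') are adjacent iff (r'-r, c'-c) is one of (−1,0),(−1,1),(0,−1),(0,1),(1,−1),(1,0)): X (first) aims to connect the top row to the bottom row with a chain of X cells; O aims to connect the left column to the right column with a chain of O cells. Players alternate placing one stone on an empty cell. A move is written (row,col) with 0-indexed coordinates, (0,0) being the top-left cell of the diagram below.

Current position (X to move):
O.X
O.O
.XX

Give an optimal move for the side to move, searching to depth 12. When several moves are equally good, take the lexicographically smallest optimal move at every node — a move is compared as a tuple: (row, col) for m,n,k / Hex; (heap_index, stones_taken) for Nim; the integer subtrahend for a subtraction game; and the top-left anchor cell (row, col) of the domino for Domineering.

p1 X@[O.X/O.O/.XX]: (0,1)[OXX/O.O/.XX]-1 (1,1)[O.X/OXO/.XX]+1* (2,0)[O.X/O.O/XXX]-1
p2 O@[O.X/OXO/.XX] terminal -1; root [O.X/O.O/.XX] d12

X's best at [O.X/O.O/.XX]: (1,1)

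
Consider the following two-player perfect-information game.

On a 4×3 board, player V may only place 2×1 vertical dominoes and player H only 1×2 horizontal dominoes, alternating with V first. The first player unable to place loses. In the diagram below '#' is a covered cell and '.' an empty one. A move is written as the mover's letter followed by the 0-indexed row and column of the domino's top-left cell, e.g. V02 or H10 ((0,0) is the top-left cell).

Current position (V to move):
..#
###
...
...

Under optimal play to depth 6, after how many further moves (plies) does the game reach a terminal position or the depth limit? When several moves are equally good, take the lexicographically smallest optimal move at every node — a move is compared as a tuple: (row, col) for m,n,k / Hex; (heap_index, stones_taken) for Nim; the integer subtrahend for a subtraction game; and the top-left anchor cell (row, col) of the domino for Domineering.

[..#/###/.../...] V move#1: V20:-1/..#/###/#../#.., V21:+1/..#/###/.#./.#.*, V22:-1/..#/###/..#/..#
[..#/###/.#./.#.] H move#2: H00:-1/###/###/.#./.#.*
[###/###/.#./.#.] V move#3: V20:+1/###/###/##./##.*, V22:+1/###/###/.##/.##
[###/###/##./##.] end (terminal -1, H#4); searched ..#/###/.../... to 6

PV length from [..#/###/.../...]: 3 plies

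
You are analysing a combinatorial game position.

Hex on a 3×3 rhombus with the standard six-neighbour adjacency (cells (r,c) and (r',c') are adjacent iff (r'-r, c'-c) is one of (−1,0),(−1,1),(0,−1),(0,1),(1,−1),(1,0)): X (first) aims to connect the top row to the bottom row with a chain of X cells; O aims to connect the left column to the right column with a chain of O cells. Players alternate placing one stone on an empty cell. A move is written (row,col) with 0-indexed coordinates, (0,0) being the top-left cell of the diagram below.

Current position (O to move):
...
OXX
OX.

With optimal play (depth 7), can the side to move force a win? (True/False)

O winning at [.../OXX/OX.]: False

ply 1, O at .../OXX/OX. | (0,0)=-1→O../OXX/OX.*; (0,1)=-1→.O./OXX/OX.; (0,2)=-1→..O/OXX/OX.; (2,2)=-1→.../OXX/OXO
ply 2, X at O../OXX/OX. | (0,1)=+1→OX./OXX/OX.*; (0,2)=+1→O.X/OXX/OX.; (2,2)=+1→O../OXX/OXX
ply 3: OX./OXX/OX. is terminal -1 (O); from .../OXX/OX. depth 7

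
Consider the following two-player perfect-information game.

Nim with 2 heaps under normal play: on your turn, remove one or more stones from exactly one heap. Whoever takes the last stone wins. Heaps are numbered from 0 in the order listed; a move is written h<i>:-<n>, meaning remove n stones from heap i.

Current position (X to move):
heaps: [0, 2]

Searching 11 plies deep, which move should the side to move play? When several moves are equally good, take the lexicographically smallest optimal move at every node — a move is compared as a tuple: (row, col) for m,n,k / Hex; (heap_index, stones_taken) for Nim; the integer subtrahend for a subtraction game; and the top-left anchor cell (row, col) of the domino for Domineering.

X's best at [(0,2)]: h1:-2

ply 1, X at (0,2) | h1:-1=-1→(0,1); h1:-2=+1→(0,0)*
ply 2: (0,0) is terminal -1 (O); from (0,2) depth 11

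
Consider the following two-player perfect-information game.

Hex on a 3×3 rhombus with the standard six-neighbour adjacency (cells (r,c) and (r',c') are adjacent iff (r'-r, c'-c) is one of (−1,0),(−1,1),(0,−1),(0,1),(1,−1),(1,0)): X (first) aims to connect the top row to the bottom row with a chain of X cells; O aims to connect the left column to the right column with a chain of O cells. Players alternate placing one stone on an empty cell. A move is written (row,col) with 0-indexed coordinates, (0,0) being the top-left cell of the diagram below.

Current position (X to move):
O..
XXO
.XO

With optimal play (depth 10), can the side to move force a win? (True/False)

ply 1, X at O../XXO/.XO | (0,1)=+1→OX./XXO/.XO*; (0,2)=+1→O.X/XXO/.XO; (2,0)=+1→O../XXO/XXO
ply 2: OX./XXO/.XO is terminal -1 (O); from O../XXO/.XO depth 10

X winning at [O../XXO/.XO]: True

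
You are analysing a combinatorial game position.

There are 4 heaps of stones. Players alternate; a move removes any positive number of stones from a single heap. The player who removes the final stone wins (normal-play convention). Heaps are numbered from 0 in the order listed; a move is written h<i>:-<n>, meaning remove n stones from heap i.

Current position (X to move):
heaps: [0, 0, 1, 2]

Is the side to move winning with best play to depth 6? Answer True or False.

[(0,0,1,2)] X move#1: h2:-1:-1/(0,0,0,2), h3:-1:+1/(0,0,1,1)*, h3:-2:-1/(0,0,1,0)
[(0,0,1,1)] O move#2: h2:-1:-1/(0,0,0,1)*, h3:-1:-1/(0,0,1,0)
[(0,0,0,1)] X move#3: h3:-1:+1/(0,0,0,0)*
[(0,0,0,0)] end (terminal -1, O#4); searched (0,0,1,2) to 6

X winning at [(0,0,1,2)]: True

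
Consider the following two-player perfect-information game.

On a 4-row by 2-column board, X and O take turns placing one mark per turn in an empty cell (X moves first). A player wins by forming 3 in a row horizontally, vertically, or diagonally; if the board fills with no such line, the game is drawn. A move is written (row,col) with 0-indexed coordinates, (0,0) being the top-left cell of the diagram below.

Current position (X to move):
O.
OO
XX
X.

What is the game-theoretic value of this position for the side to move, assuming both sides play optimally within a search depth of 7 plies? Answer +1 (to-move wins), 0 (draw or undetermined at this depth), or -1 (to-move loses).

ply 1, X at O./OO/XX/X. | (0,1)=+0→OX/OO/XX/X.*; (3,1)=+0→O./OO/XX/XX
ply 2, O at OX/OO/XX/X. | (3,1)=+0→OX/OO/XX/XO*
ply 3: OX/OO/XX/XO is terminal +0 (X); from O./OO/XX/X. depth 7

value(O./OO/XX/X., X) = 0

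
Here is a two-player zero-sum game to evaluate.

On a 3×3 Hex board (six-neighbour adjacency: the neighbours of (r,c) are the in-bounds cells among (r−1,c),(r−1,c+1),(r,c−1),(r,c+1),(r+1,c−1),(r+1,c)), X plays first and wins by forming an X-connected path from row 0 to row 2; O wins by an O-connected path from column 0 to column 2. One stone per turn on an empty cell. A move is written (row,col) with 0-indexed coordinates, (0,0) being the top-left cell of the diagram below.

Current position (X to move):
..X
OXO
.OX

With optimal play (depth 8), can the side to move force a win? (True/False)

X winning at [..X/OXO/.OX]: True

p1 X@[..X/OXO/.OX]: (0,0)[X.X/OXO/.OX]-1 (0,1)[.XX/OXO/.OX]-1 (2,0)[..X/OXO/XOX]+1*
p2 O@[..X/OXO/XOX] terminal -1; root [..X/OXO/.OX] d8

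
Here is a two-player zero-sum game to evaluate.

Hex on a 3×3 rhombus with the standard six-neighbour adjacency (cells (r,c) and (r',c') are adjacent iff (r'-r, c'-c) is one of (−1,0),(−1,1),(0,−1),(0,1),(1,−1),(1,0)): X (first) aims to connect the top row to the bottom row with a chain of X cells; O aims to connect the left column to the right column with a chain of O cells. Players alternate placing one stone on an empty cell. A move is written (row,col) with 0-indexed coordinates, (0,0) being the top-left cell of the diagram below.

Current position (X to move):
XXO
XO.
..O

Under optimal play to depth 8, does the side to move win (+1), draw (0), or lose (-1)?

value(XXO/XO./..O, X) = +1

ply 1, X at XXO/XO./..O | (1,2)=-1→XXO/XOX/..O; (2,0)=+1→XXO/XO./X.O*; (2,1)=-1→XXO/XO./.XO
ply 2: XXO/XO./X.O is terminal -1 (O); from XXO/XO./..O depth 8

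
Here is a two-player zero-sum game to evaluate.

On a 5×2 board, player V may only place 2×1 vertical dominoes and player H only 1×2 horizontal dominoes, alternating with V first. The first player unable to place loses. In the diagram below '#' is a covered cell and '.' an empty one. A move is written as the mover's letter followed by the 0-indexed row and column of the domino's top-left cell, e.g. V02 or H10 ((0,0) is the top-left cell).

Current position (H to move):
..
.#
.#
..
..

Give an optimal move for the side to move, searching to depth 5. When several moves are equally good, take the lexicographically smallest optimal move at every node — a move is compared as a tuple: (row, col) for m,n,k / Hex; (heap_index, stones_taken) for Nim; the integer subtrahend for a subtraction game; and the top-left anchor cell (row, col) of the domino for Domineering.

[../.#/.#/../..] H move#1: H00:-1/##/.#/.#/../.., H30:+1/../.#/.#/##/..*, H40:+1/../.#/.#/../##
[../.#/.#/##/..] V move#2: V00:-1/#./##/.#/##/..*, V10:-1/../##/##/##/..
[#./##/.#/##/..] H move#3: H40:+1/#./##/.#/##/##*
[#./##/.#/##/##] end (terminal -1, V#4); searched ../.#/.#/../.. to 5

H's best at [../.#/.#/../..]: H30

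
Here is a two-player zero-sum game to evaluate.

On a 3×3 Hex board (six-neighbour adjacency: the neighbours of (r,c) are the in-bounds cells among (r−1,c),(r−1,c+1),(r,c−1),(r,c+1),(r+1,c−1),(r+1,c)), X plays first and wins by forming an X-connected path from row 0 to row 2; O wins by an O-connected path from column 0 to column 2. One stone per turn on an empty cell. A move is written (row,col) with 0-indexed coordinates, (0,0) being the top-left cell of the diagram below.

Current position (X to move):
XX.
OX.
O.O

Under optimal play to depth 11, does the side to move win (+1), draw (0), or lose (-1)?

value(XX./OX./O.O, X) = +1

p1 X@[XX./OX./O.O]: (0,2)[XXX/OX./O.O]-1 (1,2)[XX./OXX/O.O]-1 (2,1)[XX./OX./OXO]+1*
p2 O@[XX./OX./OXO] terminal -1; root [XX./OX./O.O] d11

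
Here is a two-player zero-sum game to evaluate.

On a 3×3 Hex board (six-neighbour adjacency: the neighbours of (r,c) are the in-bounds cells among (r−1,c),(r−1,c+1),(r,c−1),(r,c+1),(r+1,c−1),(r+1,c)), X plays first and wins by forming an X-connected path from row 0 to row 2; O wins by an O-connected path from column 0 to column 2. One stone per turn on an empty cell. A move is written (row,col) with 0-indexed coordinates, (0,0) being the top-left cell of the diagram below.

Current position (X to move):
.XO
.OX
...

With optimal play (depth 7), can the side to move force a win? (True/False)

p1 X@[.XO/.OX/...]: (0,0)[XXO/.OX/...]-1* (1,0)[.XO/XOX/...]-1 (2,0)[.XO/.OX/X..]-1 (2,1)[.XO/.OX/.X.]-1 (2,2)[.XO/.OX/..X]-1
p2 O@[XXO/.OX/...]: (1,0)[XXO/OOX/...]+1* (2,0)[XXO/.OX/O..]+1 (2,1)[XXO/.OX/.O.]+1 (2,2)[XXO/.OX/..O]+1
p3 X@[XXO/OOX/...] terminal -1; root [.XO/.OX/...] d7

X winning at [.XO/.OX/...]: False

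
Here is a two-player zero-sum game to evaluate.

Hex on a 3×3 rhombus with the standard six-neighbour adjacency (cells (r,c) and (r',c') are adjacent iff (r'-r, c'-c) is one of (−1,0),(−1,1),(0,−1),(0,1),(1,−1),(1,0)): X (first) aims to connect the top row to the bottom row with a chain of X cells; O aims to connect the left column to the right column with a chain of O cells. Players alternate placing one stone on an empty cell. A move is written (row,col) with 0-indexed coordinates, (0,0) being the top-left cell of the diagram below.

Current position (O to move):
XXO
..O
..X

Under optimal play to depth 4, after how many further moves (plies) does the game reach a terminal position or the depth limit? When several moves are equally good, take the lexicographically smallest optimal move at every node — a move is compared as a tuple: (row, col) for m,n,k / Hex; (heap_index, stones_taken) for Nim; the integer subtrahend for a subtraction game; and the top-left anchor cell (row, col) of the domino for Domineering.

PV length from [XXO/..O/..X]: 3 plies

[XXO/..O/..X] O move#1: (1,0):-1/XXO/O.O/..X, (1,1):+1/XXO/.OO/..X*, (2,0):+1/XXO/..O/O.X, (2,1):-1/XXO/..O/.OX
[XXO/.OO/..X] X move#2: (1,0):-1/XXO/XOO/..X*, (2,0):-1/XXO/.OO/X.X, (2,1):-1/XXO/.OO/.XX
[XXO/XOO/..X] O move#3: (2,0):+1/XXO/XOO/O.X*, (2,1):-1/XXO/XOO/.OX
[XXO/XOO/O.X] end (terminal -1, X#4); searched XXO/..O/..X to 4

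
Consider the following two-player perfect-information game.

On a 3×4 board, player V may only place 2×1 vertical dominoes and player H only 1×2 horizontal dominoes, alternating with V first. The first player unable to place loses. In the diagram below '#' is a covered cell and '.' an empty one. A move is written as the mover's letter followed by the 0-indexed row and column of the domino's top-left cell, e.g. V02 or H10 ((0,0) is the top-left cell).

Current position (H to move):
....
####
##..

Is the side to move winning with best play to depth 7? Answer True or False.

p1 H@[..../####/##..]: H00[##../####/##..]+1* H01[.##./####/##..]+1 H02[..##/####/##..]+1 H22[..../####/####]+1
p2 V@[##../####/##..] terminal -1; root [..../####/##..] d7

H winning at [..../####/##..]: True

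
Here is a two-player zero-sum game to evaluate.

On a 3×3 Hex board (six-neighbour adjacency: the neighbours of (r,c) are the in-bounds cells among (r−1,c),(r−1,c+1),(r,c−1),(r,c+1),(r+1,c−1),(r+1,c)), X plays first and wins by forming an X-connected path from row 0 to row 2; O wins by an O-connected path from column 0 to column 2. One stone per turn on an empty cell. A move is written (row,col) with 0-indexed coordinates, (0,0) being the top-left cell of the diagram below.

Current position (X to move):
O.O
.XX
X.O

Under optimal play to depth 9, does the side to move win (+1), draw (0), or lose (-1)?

ply 1, X at O.O/.XX/X.O | (0,1)=+1→OXO/.XX/X.O*; (1,0)=-1→O.O/XXX/X.O; (2,1)=-1→O.O/.XX/XXO
ply 2: OXO/.XX/X.O is terminal -1 (O); from O.O/.XX/X.O depth 9

value(O.O/.XX/X.O, X) = +1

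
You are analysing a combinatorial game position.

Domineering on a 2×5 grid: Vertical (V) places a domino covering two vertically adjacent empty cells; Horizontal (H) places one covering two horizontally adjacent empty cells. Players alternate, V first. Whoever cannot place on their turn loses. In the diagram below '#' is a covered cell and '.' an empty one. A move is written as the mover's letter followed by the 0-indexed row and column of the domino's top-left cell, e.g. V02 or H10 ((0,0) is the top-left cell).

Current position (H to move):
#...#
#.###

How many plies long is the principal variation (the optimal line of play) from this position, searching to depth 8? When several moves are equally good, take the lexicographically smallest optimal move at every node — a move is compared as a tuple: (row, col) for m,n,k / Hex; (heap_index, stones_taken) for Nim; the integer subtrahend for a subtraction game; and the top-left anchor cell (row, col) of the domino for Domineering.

ply 1, H at #...#/#.### | H01=+1→###.#/#.###*; H02=-1→#.###/#.###
ply 2: ###.#/#.### is terminal -1 (V); from #...#/#.### depth 8

PV length from [#...#/#.###]: 1 ply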